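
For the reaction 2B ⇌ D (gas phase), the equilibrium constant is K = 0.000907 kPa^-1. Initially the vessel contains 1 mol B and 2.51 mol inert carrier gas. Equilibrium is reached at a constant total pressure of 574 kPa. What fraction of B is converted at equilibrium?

Basis: 1 mol B initially; let X = conversion of B. Extent ξ = 0.5X.
At extent ξ: n_B = 1 − X; n_D = 0.5X; n_I = 2.51 (inert).
Summing: n_T = 3.51 − 0.5X.
y_i = n_i/n_T, p_i = y_i·P. K = p_D / (p_B^2).
Equating to 0.000907 kPa^-1 and solving on 0 < X < 1: X = 0.197.

X = 0.197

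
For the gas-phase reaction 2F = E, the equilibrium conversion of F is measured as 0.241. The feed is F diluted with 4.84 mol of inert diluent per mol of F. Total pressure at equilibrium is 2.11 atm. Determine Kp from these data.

Kp = 0.567 atm^-1

Take 1 mol F as basis and let X be its fractional conversion, so ξ = 0.5X.
At extent ξ: n_F = 1 − X; n_E = 0.5X; n_I = 4.84 (inert).
Total moles n_T = 5.84 − 0.5X.
At X = 0.241: n_F = 0.759, n_E = 0.12, n_T = 5.72.
p_i = (n_i/n_T)·P. Kp = p_E / (p_F^2) = 0.567 atm^-1.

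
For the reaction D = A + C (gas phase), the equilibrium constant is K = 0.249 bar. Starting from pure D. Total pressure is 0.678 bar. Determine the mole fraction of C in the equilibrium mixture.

y_C = 0.341

Basis: 1 mol D initially; let X = conversion of D. Extent ξ = X.
Mole table: n_D = 1 − X; n_A = X; n_C = X.
Summing: n_T = 1 + X.
y_i = n_i/n_T, p_i = y_i·P. K = p_A p_C / (p_D).
Equating to 0.249 bar and solving on 0 < X < 1: X = 0.518.
Then n_C = 0.518, n_T = 1.52, so y_C = 0.341.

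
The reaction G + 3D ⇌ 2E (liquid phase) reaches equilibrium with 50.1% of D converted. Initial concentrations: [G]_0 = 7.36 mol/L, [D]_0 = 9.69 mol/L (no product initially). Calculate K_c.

Let X = conversion of D.
Concentrations: [G] = 7.36 − 3.23X; [D] = 9.69 − 9.69X; [E] = 6.46X.
At X = 0.501: [G] = 5.74, [D] = 4.84, [E] = 3.24.
K_c = [E]^2 / ([G] [D]^3) = 0.0161 (mol/L)^-2.

K_c = 0.0161 (mol/L)^-2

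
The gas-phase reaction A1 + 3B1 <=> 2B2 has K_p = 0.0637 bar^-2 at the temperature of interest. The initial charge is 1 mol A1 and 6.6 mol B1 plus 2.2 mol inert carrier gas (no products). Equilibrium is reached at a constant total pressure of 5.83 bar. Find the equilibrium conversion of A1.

Take 1 mol A1 as basis and let X be its fractional conversion, so ξ = X.
Moles: n_A1 = 1 − X; n_B1 = 6.6 − 3X; n_B2 = 2X; n_I = 2.2 (inert).
Summing: n_T = 9.8 − 2X.
Mole fractions y_i = n_i/n_T; K_p = p_B2^2 / (p_A1 p_B1^3) with p_i = y_i·P.
This yields a degree-4 equation in X; solving on (0,1), X = 0.585.

X = 0.585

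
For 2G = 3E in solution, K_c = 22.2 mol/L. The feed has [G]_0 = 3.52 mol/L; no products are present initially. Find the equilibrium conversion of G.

Let X = conversion of G; extent ξ = 3.52X/2 mol/L.
Concentrations: [G] = 3.52 − 3.52X; [E] = 5.28X.
K_c = [E]^3 / ([G]^2).
Equating to 22.2 mol/L: the physical root is X = 0.632.

X = 0.632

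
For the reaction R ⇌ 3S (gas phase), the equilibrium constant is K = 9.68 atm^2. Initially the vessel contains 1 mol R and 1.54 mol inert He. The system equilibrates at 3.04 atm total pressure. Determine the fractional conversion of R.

Take 1 mol R as basis and let X be its fractional conversion, so ξ = X.
At extent ξ: n_R = 1 − X; n_S = 3X; n_I = 1.54 (inert).
Summing: n_T = 2.54 + 2X.
Mole fractions y_i = n_i/n_T; K = p_S^3 / (p_R) with p_i = y_i·P.
Substituting and setting equal to 9.68 atm^2 gives a polynomial in X; the root in (0,1) is X = 0.601.

X = 0.601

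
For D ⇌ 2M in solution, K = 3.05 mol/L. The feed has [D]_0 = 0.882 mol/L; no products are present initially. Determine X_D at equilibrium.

Let X = conversion of D; extent ξ = 0.882·X mol/L.
Concentrations: [D] = 0.882 − 0.882X; [M] = 1.76X.
K = [M]^2 / ([D]).
Equating to 3.05 mol/L: the physical root is X = 0.593.

X = 0.593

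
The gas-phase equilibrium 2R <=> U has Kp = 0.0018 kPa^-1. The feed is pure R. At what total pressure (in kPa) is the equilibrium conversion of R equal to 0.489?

P = 393 kPa

Take 1 mol R as basis and let X be its fractional conversion, so ξ = 0.5X.
At extent ξ: n_R = 1 − X; n_U = 0.5X.
n_T = Σnᵢ = 1 − 0.5X.
Kp = p_U / (p_R^2) with p_i = (n_i/n_T)·P.
At X = 0.489: the mole-fraction product g(X) = Π y_i^ν_i = 0.7074. Since Kp = g(X)·P^{-1}, P = (g/Kp)^(1/1) = (0.7074/0.0018)^(1/1) = 393 kPa.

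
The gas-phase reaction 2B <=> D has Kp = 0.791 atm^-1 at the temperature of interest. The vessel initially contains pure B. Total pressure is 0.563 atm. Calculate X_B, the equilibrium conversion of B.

X = 0.400

Take 1 mol B as basis and let X be its fractional conversion, so ξ = 0.5X.
Moles: n_B = 1 − X; n_D = 0.5X.
Summing: n_T = 1 − 0.5X.
y_i = n_i/n_T, p_i = y_i·P. Kp = p_D / (p_B^2).
Substituting and setting equal to 0.791 atm^-1 gives a polynomial in X; the root in (0,1) is X = 0.400.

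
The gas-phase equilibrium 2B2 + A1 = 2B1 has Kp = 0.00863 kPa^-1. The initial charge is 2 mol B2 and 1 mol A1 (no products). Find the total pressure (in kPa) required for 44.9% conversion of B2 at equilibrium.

P = 356 kPa

Basis: 2 mol B2 initially; let X = conversion of B2. Extent ξ = X.
At extent ξ: n_B2 = 2 − 2X; n_A1 = 1 − X; n_B1 = 2X.
n_T = Σnᵢ = 3 − X.
Kp = p_B1^2 / (p_B2^2 p_A1) with p_i = (n_i/n_T)·P.
At X = 0.449: the mole-fraction product g(X) = Π y_i^ν_i = 3.074. Since Kp = g(X)·P^{-1}, P = (g/Kp)^(1/1) = (3.074/0.00863)^(1/1) = 356 kPa.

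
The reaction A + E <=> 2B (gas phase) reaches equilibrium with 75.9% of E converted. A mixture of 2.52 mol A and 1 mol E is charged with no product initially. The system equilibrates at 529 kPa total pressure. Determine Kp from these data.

Take 1 mol E as basis and let X be its fractional conversion, so ξ = X.
Moles: n_A = 2.52 − X; n_E = 1 − X; n_B = 2X.
Since Δν = 0, n_T = 3.52 throughout.
At X = 0.759: n_A = 1.76, n_E = 0.241, n_B = 1.52, n_T = 3.52.
p_i = (n_i/n_T)·P. Kp = p_B^2 / (p_A p_E) = 5.43.

Kp = 5.43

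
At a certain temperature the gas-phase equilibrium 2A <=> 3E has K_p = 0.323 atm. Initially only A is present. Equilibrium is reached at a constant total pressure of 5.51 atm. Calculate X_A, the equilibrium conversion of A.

Take 1 mol A as basis and let X be its fractional conversion, so ξ = 0.5X.
At extent ξ: n_A = 1 − X; n_E = 1.5X.
Summing: n_T = 1 + 0.5X.
With p_i = (n_i/n_T)P, K_p = p_E^3 / (p_A^2).
This yields a degree-3 equation in X; solving on (0,1), X = 0.226.

X = 0.226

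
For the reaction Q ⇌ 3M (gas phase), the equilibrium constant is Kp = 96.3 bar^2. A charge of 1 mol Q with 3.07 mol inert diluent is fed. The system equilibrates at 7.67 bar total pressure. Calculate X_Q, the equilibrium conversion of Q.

Let X = conversion of Q (basis 1 mol Q); extent of reaction ξ = X.
Species balance: n_Q = 1 − X; n_M = 3X; n_I = 3.07 (inert).
Total moles n_T = 4.07 + 2X.
With p_i = (n_i/n_T)P, Kp = p_M^3 / (p_Q).
This yields a degree-3 equation in X; solving on (0,1), X = 0.765.

X = 0.765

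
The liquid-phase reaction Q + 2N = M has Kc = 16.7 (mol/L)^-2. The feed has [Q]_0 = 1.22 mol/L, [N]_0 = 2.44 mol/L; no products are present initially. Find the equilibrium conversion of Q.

Let X = conversion of Q; extent ξ = 1.22·X mol/L.
Concentrations: [Q] = 1.22 − 1.22X; [N] = 2.44 − 2.44X; [M] = 1.22X.
Kc = [M] / ([Q] [N]^2).
This equals 16.7 at X = 0.800 (the root in 0 < X < 1).

X = 0.800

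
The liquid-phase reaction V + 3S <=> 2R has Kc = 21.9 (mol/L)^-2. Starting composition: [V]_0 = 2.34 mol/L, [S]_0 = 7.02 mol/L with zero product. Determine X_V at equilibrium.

Let X = conversion of V; extent ξ = 2.34·X mol/L.
Concentrations: [V] = 2.34 − 2.34X; [S] = 7.02 − 7.02X; [R] = 4.68X.
Kc = [R]^2 / ([V] [S]^3).
Setting equal to 21.9 and solving for X on (0,1) gives X = 0.829.

X = 0.829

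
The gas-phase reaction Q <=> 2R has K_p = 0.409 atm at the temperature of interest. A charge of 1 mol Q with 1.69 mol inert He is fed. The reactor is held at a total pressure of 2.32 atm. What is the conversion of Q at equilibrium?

X = 0.303

Basis: 1 mol Q initially; let X = conversion of Q. Extent ξ = X.
Moles: n_Q = 1 − X; n_R = 2X; n_I = 1.69 (inert).
Summing: n_T = 2.69 + X.
y_i = n_i/n_T, p_i = y_i·P. K_p = p_R^2 / (p_Q).
Substituting and setting equal to 0.409 atm gives a polynomial in X; the root in (0,1) is X = 0.303.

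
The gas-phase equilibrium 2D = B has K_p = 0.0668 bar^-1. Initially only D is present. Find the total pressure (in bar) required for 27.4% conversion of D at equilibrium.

P = 3.36 bar

Let X = conversion of D (basis 1 mol D); extent of reaction ξ = 0.5X.
At extent ξ: n_D = 1 − X; n_B = 0.5X.
n_T = Σnᵢ = 1 − 0.5X.
K_p = p_B / (p_D^2) with p_i = (n_i/n_T)·P.
At X = 0.274: the mole-fraction product g(X) = Π y_i^ν_i = 0.2243. Since K_p = g(X)·P^{-1}, P = (g/K_p)^(1/1) = (0.2243/0.0668)^(1/1) = 3.36 bar.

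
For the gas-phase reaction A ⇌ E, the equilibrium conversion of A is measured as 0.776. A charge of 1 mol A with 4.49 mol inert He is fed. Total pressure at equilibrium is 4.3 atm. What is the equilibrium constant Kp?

Basis: 1 mol A initially; let X = conversion of A. Extent ξ = X.
Mole table: n_A = 1 − X; n_E = X; n_I = 4.49 (inert).
Total moles n_T = 5.49 (Δν = 0, constant).
At X = 0.776: n_A = 0.224, n_E = 0.776, n_T = 5.49.
p_i = (n_i/n_T)·P. Kp = p_E / (p_A) = 3.46.

Kp = 3.46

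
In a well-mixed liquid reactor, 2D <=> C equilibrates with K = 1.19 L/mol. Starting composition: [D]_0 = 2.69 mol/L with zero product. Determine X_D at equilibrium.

Let X = conversion of D; extent ξ = 2.69X/2 mol/L.
Concentrations: [D] = 2.69 − 2.69X; [C] = 1.34X.
K = [C] / ([D]^2).
Setting equal to 1.19 and solving for X on (0,1) gives X = 0.675.

X = 0.675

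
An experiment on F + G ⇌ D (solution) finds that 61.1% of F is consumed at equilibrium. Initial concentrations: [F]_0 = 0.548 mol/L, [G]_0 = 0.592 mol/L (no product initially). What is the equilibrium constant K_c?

Let X = conversion of F.
Concentrations: [F] = 0.548 − 0.548X; [G] = 0.592 − 0.548X; [D] = 0.548X.
At X = 0.611: [F] = 0.213, [G] = 0.257, [D] = 0.335.
K_c = [D] / ([F] [G]) = 6.11 L/mol.

K_c = 6.11 L/mol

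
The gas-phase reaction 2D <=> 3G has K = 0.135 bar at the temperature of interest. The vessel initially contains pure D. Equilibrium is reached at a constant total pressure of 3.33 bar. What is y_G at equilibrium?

y_G = 0.277

Take 1 mol D as basis and let X be its fractional conversion, so ξ = 0.5X.
At extent ξ: n_D = 1 − X; n_G = 1.5X.
Total moles n_T = 1 + 0.5X.
y_i = n_i/n_T, p_i = y_i·P. K = p_G^3 / (p_D^2).
Substituting and setting equal to 0.135 bar gives a polynomial in X; the root in (0,1) is X = 0.203.
Then n_G = 0.305, n_T = 1.1, so y_G = 0.277.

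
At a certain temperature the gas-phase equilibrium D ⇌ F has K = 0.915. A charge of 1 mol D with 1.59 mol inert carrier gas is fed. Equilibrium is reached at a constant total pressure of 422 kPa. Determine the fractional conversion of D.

Take 1 mol D as basis and let X be its fractional conversion, so ξ = X.
Species balance: n_D = 1 − X; n_F = X; n_I = 1.59 (inert).
n_T stays at 2.59 (no change in mole number).
Mole fractions y_i = n_i/n_T; K = p_F / (p_D) with p_i = y_i·P.
Equating to 0.915 and solving on 0 < X < 1: X = 0.478.

X = 0.478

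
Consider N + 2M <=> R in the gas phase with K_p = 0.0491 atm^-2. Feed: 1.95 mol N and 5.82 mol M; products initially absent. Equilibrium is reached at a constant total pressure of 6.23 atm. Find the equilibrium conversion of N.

X = 0.463

Basis: 1.95 mol N initially; let X = conversion of N. Extent ξ = 1.95X.
Mole table: n_N = 1.95 − 1.95X; n_M = 5.82 − 3.9X; n_R = 1.95X.
n_T = Σnᵢ = 7.77 − 3.9X.
With p_i = (n_i/n_T)P, K_p = p_R / (p_N p_M^2).
Setting this equal to 0.0491 atm^-2 and taking the physical root (0 < X < 1) gives X = 0.463.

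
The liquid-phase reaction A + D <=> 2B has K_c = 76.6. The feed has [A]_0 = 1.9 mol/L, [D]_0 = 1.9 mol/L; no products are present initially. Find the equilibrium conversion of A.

X = 0.814

Let X = conversion of A; extent ξ = 1.9·X mol/L.
Concentrations: [A] = 1.9 − 1.9X; [D] = 1.9 − 1.9X; [B] = 3.8X.
K_c = [B]^2 / ([A] [D]).
Equating to 76.6: the physical root is X = 0.814.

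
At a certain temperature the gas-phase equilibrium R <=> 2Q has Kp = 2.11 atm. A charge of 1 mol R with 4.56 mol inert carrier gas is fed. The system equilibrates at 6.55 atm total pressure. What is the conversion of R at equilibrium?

Take 1 mol R as basis and let X be its fractional conversion, so ξ = X.
At extent ξ: n_R = 1 − X; n_Q = 2X; n_I = 4.56 (inert).
Total moles n_T = 5.56 + X.
With p_i = (n_i/n_T)P, Kp = p_Q^2 / (p_R).
This yields a degree-2 equation in X; solving on (0,1), X = 0.496.

X = 0.496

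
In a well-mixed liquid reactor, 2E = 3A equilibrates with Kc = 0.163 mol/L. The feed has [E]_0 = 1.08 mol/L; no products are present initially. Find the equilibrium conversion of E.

Let X = conversion of E; extent ξ = 1.08X/2 mol/L.
Concentrations: [E] = 1.08 − 1.08X; [A] = 1.62X.
Kc = [A]^3 / ([E]^2).
Equating to 0.163 mol/L: the physical root is X = 0.284.

X = 0.284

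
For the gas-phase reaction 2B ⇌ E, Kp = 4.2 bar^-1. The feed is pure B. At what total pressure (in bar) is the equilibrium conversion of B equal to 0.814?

P = 1.66 bar

Basis: 1 mol B initially; let X = conversion of B. Extent ξ = 0.5X.
Mole table: n_B = 1 − X; n_E = 0.5X.
n_T = Σnᵢ = 1 − 0.5X.
Kp = p_E / (p_B^2) with p_i = (n_i/n_T)·P.
At X = 0.814: the mole-fraction product g(X) = Π y_i^ν_i = 6.976. Since Kp = g(X)·P^{-1}, P = (g/Kp)^(1/1) = (6.976/4.2)^(1/1) = 1.66 bar.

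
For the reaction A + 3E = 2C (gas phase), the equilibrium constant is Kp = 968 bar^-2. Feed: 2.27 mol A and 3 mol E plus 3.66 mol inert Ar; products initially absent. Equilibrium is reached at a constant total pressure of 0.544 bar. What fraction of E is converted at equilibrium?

Let X = conversion of E (basis 3 mol E); extent of reaction ξ = X.
Moles: n_A = 2.27 − X; n_E = 3 − 3X; n_C = 2X; n_I = 3.66 (inert).
Total moles n_T = 8.93 − 2X.
Mole fractions y_i = n_i/n_T; Kp = p_C^2 / (p_A p_E^3) with p_i = y_i·P.
Equating to 968 bar^-2 and solving on 0 < X < 1: X = 0.775.

X = 0.775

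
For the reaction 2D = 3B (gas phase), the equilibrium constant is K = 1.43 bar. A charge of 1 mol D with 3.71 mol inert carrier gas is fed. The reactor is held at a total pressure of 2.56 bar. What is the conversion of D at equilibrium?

Take 1 mol D as basis and let X be its fractional conversion, so ξ = 0.5X.
Species balance: n_D = 1 − X; n_B = 1.5X; n_I = 3.71 (inert).
Summing: n_T = 4.71 + 0.5X.
y_i = n_i/n_T, p_i = y_i·P. K = p_B^3 / (p_D^2).
Equating to 1.43 bar and solving on 0 < X < 1: X = 0.550.

X = 0.550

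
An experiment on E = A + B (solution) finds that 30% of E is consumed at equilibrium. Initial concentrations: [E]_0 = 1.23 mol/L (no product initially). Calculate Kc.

Let X = conversion of E.
Concentrations: [E] = 1.23 − 1.23X; [A] = 1.23X; [B] = 1.23X.
At X = 0.3: [E] = 0.861, [A] = 0.369, [B] = 0.369.
Kc = [A] [B] / ([E]) = 0.158 mol/L.

Kc = 0.158 mol/L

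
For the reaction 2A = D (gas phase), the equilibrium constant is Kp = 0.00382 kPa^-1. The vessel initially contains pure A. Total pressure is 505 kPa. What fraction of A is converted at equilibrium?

X = 0.661

Take 1 mol A as basis and let X be its fractional conversion, so ξ = 0.5X.
Moles: n_A = 1 − X; n_D = 0.5X.
n_T = Σnᵢ = 1 − 0.5X.
y_i = n_i/n_T, p_i = y_i·P. Kp = p_D / (p_A^2).
Equating to 0.00382 kPa^-1 and solving on 0 < X < 1: X = 0.661.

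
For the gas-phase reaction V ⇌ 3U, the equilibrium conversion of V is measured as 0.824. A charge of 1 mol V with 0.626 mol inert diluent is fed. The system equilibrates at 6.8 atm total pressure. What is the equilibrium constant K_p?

Take 1 mol V as basis and let X be its fractional conversion, so ξ = X.
Species balance: n_V = 1 − X; n_U = 3X; n_I = 0.626 (inert).
Summing: n_T = 1.63 + 2X.
At X = 0.824: n_V = 0.176, n_U = 2.47, n_T = 3.27.
p_i = (n_i/n_T)·P. K_p = p_U^3 / (p_V) = 370 atm^2.

K_p = 370 atm^2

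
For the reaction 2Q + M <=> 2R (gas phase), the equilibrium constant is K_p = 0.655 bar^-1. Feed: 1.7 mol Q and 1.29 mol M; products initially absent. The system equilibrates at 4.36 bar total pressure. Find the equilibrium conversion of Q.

Take 1.7 mol Q as basis and let X be its fractional conversion, so ξ = 0.85X.
Species balance: n_Q = 1.7 − 1.7X; n_M = 1.29 − 0.85X; n_R = 1.7X.
n_T = Σnᵢ = 2.99 − 0.85X.
With p_i = (n_i/n_T)P, K_p = p_R^2 / (p_Q^2 p_M).
Setting this equal to 0.655 bar^-1 and taking the physical root (0 < X < 1) gives X = 0.496.

X = 0.496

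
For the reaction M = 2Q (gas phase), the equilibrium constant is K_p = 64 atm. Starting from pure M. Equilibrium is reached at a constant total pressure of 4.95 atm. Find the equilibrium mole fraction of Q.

Basis: 1 mol M initially; let X = conversion of M. Extent ξ = X.
Mole table: n_M = 1 − X; n_Q = 2X.
Summing: n_T = 1 + X.
With p_i = (n_i/n_T)P, K_p = p_Q^2 / (p_M).
This yields a degree-2 equation in X; solving on (0,1), X = 0.874.
Then n_Q = 1.75, n_T = 1.87, so y_Q = 0.933.

y_Q = 0.933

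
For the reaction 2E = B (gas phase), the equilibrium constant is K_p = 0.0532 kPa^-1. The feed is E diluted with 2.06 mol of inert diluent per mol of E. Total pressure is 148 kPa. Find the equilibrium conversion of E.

Basis: 1 mol E initially; let X = conversion of E. Extent ξ = 0.5X.
At extent ξ: n_E = 1 − X; n_B = 0.5X; n_I = 2.06 (inert).
n_T = Σnᵢ = 3.06 − 0.5X.
With p_i = (n_i/n_T)P, K_p = p_B / (p_E^2).
Setting this equal to 0.0532 kPa^-1 and taking the physical root (0 < X < 1) gives X = 0.661.

X = 0.661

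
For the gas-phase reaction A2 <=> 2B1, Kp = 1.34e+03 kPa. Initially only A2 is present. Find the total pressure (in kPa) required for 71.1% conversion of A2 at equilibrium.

P = 328 kPa

Take 1 mol A2 as basis and let X be its fractional conversion, so ξ = X.
Species balance: n_A2 = 1 − X; n_B1 = 2X.
n_T = Σnᵢ = 1 + X.
Kp = p_B1^2 / (p_A2) with p_i = (n_i/n_T)·P.
At X = 0.711: the mole-fraction product g(X) = Π y_i^ν_i = 4.089. Since Kp = g(X)·P^{1}, P = (Kp/g)^(1/1) = (1.34e+03/4.089)^(1/1) = 328 kPa.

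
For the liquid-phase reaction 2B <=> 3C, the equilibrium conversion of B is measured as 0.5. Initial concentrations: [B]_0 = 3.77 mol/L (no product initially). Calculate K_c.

K_c = 6.36 mol/L

Let X = conversion of B.
Concentrations: [B] = 3.77 − 3.77X; [C] = 5.66X.
At X = 0.5: [B] = 1.89, [C] = 2.83.
K_c = [C]^3 / ([B]^2) = 6.36 mol/L.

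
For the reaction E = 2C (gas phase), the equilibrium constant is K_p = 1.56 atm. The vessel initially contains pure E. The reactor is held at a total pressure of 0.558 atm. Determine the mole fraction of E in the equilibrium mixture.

y_E = 0.218

Take 1 mol E as basis and let X be its fractional conversion, so ξ = X.
Mole table: n_E = 1 − X; n_C = 2X.
n_T = Σnᵢ = 1 + X.
With p_i = (n_i/n_T)P, K_p = p_C^2 / (p_E).
Equating to 1.56 atm and solving on 0 < X < 1: X = 0.641.
Then n_E = 0.359, n_T = 1.64, so y_E = 0.218.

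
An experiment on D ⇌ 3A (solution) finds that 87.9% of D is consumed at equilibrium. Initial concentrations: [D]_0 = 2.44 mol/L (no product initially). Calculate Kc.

Kc = 902 (mol/L)^2

Let X = conversion of D.
Concentrations: [D] = 2.44 − 2.44X; [A] = 7.32X.
At X = 0.879: [D] = 0.295, [A] = 6.43.
Kc = [A]^3 / ([D]) = 902 (mol/L)^2.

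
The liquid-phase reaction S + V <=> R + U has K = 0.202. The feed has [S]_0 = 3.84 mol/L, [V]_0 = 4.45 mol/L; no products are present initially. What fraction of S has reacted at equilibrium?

Let X = conversion of S; extent ξ = 3.84·X mol/L.
Concentrations: [S] = 3.84 − 3.84X; [V] = 4.45 − 3.84X; [R] = 3.84X; [U] = 3.84X.
K = [R] [U] / ([S] [V]).
Equating to 0.202: the physical root is X = 0.333.

X = 0.333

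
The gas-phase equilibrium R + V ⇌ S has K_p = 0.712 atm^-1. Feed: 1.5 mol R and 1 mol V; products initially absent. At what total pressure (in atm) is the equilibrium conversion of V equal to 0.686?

P = 6.84 atm

Take 1 mol V as basis and let X be its fractional conversion, so ξ = X.
Species balance: n_R = 1.5 − X; n_V = 1 − X; n_S = X.
Summing: n_T = 2.5 − X.
K_p = p_S / (p_R p_V) with p_i = (n_i/n_T)·P.
At X = 0.686: the mole-fraction product g(X) = Π y_i^ν_i = 4.869. Since K_p = g(X)·P^{-1}, P = (g/K_p)^(1/1) = (4.869/0.712)^(1/1) = 6.84 atm.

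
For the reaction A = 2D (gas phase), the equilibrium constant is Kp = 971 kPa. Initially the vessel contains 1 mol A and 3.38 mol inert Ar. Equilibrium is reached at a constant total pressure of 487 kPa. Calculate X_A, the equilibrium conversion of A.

Let X = conversion of A (basis 1 mol A); extent of reaction ξ = X.
Moles: n_A = 1 − X; n_D = 2X; n_I = 3.38 (inert).
Total moles n_T = 4.38 + X.
y_i = n_i/n_T, p_i = y_i·P. Kp = p_D^2 / (p_A).
Setting this equal to 971 kPa and taking the physical root (0 < X < 1) gives X = 0.769.

X = 0.769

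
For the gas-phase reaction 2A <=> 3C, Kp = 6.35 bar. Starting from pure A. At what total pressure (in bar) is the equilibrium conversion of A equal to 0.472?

P = 6.17 bar

Let X = conversion of A (basis 1 mol A); extent of reaction ξ = 0.5X.
At extent ξ: n_A = 1 − X; n_C = 1.5X.
Summing: n_T = 1 + 0.5X.
Kp = p_C^3 / (p_A^2) with p_i = (n_i/n_T)·P.
At X = 0.472: the mole-fraction product g(X) = Π y_i^ν_i = 1.03. Since Kp = g(X)·P^{1}, P = (Kp/g)^(1/1) = (6.35/1.03)^(1/1) = 6.17 bar.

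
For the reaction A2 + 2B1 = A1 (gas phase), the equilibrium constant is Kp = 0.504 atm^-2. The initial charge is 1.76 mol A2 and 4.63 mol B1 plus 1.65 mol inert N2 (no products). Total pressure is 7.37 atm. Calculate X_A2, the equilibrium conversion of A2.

Let X = conversion of A2 (basis 1.76 mol A2); extent of reaction ξ = 1.76X.
Mole table: n_A2 = 1.76 − 1.76X; n_B1 = 4.63 − 3.52X; n_A1 = 1.76X; n_I = 1.65 (inert).
Summing: n_T = 8.04 − 3.52X.
Mole fractions y_i = n_i/n_T; Kp = p_A1 / (p_A2 p_B1^2) with p_i = y_i·P.
Equating to 0.504 atm^-2 and solving on 0 < X < 1: X = 0.777.

X = 0.777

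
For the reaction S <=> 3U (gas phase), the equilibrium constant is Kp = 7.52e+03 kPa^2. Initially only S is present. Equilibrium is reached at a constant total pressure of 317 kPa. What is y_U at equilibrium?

y_U = 0.363

Take 1 mol S as basis and let X be its fractional conversion, so ξ = X.
At extent ξ: n_S = 1 − X; n_U = 3X.
Total moles n_T = 1 + 2X.
With p_i = (n_i/n_T)P, Kp = p_U^3 / (p_S).
Equating to 7.52e+03 kPa^2 and solving on 0 < X < 1: X = 0.159.
Then n_U = 0.478, n_T = 1.32, so y_U = 0.363.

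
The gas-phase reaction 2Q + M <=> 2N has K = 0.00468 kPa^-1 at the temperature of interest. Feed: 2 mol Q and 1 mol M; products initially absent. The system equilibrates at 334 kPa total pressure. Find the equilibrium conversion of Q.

Let X = conversion of Q (basis 2 mol Q); extent of reaction ξ = X.
Moles: n_Q = 2 − 2X; n_M = 1 − X; n_N = 2X.
n_T = Σnᵢ = 3 − X.
Mole fractions y_i = n_i/n_T; K = p_N^2 / (p_Q^2 p_M) with p_i = y_i·P.
Substituting and setting equal to 0.00468 kPa^-1 gives a polynomial in X; the root in (0,1) is X = 0.378.

X = 0.378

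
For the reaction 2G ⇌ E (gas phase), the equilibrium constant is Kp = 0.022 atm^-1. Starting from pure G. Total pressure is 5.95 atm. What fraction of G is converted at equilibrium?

X = 0.190

Let X = conversion of G (basis 1 mol G); extent of reaction ξ = 0.5X.
Species balance: n_G = 1 − X; n_E = 0.5X.
n_T = Σnᵢ = 1 − 0.5X.
Mole fractions y_i = n_i/n_T; Kp = p_E / (p_G^2) with p_i = y_i·P.
This yields a degree-2 equation in X; solving on (0,1), X = 0.190.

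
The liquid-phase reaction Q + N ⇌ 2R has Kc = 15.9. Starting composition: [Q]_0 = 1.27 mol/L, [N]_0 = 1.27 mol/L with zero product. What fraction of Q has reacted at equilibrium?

X = 0.666

Let X = conversion of Q; extent ξ = 1.27·X mol/L.
Concentrations: [Q] = 1.27 − 1.27X; [N] = 1.27 − 1.27X; [R] = 2.54X.
Kc = [R]^2 / ([Q] [N]).
This equals 15.9 at X = 0.666 (the root in 0 < X < 1).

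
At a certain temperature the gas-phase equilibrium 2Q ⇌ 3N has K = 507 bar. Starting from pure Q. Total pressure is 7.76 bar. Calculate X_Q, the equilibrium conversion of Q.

X = 0.851

Let X = conversion of Q (basis 1 mol Q); extent of reaction ξ = 0.5X.
Mole table: n_Q = 1 − X; n_N = 1.5X.
Summing: n_T = 1 + 0.5X.
y_i = n_i/n_T, p_i = y_i·P. K = p_N^3 / (p_Q^2).
This yields a degree-3 equation in X; solving on (0,1), X = 0.851.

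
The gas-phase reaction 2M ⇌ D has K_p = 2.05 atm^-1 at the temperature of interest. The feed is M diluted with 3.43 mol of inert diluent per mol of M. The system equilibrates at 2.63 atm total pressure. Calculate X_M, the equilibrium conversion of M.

Basis: 1 mol M initially; let X = conversion of M. Extent ξ = 0.5X.
At extent ξ: n_M = 1 − X; n_D = 0.5X; n_I = 3.43 (inert).
Total moles n_T = 4.43 − 0.5X.
y_i = n_i/n_T, p_i = y_i·P. K_p = p_D / (p_M^2).
Substituting and setting equal to 2.05 atm^-1 gives a polynomial in X; the root in (0,1) is X = 0.543.

X = 0.543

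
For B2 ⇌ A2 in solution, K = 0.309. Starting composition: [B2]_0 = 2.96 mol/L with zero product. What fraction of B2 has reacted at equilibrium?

Let X = conversion of B2; extent ξ = 2.96·X mol/L.
Concentrations: [B2] = 2.96 − 2.96X; [A2] = 2.96X.
K = [A2] / ([B2]).
Equating to 0.309: the physical root is X = 0.236.

X = 0.236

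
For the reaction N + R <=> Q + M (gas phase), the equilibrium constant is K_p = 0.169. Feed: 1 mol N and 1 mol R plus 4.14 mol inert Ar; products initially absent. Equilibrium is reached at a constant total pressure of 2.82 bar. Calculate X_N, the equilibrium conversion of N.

X = 0.291

Let X = conversion of N (basis 1 mol N); extent of reaction ξ = X.
Moles: n_N = 1 − X; n_R = 1 − X; n_Q = X; n_M = X; n_I = 4.14 (inert).
Total moles n_T = 6.14 (Δν = 0, constant).
y_i = n_i/n_T, p_i = y_i·P. K_p = p_Q p_M / (p_N p_R).
This yields a degree-2 equation in X; solving on (0,1), X = 0.291.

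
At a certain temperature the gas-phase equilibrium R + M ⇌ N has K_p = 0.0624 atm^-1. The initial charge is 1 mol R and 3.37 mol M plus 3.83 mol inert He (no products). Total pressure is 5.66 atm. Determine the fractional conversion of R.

Let X = conversion of R (basis 1 mol R); extent of reaction ξ = X.
Species balance: n_R = 1 − X; n_M = 3.37 − X; n_N = X; n_I = 3.83 (inert).
Total moles n_T = 8.2 − X.
y_i = n_i/n_T, p_i = y_i·P. K_p = p_N / (p_R p_M).
Equating to 0.0624 atm^-1 and solving on 0 < X < 1: X = 0.124.

X = 0.124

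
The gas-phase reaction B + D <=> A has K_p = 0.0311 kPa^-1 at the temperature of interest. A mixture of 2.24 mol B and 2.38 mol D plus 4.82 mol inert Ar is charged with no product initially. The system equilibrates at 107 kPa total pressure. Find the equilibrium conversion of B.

X = 0.374

Let X = conversion of B (basis 2.24 mol B); extent of reaction ξ = 2.24X.
Mole table: n_B = 2.24 − 2.24X; n_D = 2.38 − 2.24X; n_A = 2.24X; n_I = 4.82 (inert).
Total moles n_T = 9.44 − 2.24X.
With p_i = (n_i/n_T)P, K_p = p_A / (p_B p_D).
Equating to 0.0311 kPa^-1 and solving on 0 < X < 1: X = 0.374.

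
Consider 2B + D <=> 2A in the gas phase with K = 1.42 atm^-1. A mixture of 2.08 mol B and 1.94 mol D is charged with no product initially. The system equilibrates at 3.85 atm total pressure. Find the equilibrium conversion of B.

X = 0.593

Take 2.08 mol B as basis and let X be its fractional conversion, so ξ = 1.04X.
At extent ξ: n_B = 2.08 − 2.08X; n_D = 1.94 − 1.04X; n_A = 2.08X.
n_T = Σnᵢ = 4.02 − 1.04X.
Mole fractions y_i = n_i/n_T; K = p_A^2 / (p_B^2 p_D) with p_i = y_i·P.
Setting this equal to 1.42 atm^-1 and taking the physical root (0 < X < 1) gives X = 0.593.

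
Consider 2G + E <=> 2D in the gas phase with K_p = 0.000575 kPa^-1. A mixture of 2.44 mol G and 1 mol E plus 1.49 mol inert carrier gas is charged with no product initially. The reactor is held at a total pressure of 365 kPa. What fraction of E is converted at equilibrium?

X = 0.194

Take 1 mol E as basis and let X be its fractional conversion, so ξ = X.
Moles: n_G = 2.44 − 2X; n_E = 1 − X; n_D = 2X; n_I = 1.49 (inert).
n_T = Σnᵢ = 4.93 − X.
Mole fractions y_i = n_i/n_T; K_p = p_D^2 / (p_G^2 p_E) with p_i = y_i·P.
Setting this equal to 0.000575 kPa^-1 and taking the physical root (0 < X < 1) gives X = 0.194.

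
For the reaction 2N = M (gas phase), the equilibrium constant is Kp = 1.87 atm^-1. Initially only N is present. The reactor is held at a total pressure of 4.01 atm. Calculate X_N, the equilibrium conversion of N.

X = 0.820

Basis: 1 mol N initially; let X = conversion of N. Extent ξ = 0.5X.
Species balance: n_N = 1 − X; n_M = 0.5X.
Summing: n_T = 1 − 0.5X.
y_i = n_i/n_T, p_i = y_i·P. Kp = p_M / (p_N^2).
Equating to 1.87 atm^-1 and solving on 0 < X < 1: X = 0.820.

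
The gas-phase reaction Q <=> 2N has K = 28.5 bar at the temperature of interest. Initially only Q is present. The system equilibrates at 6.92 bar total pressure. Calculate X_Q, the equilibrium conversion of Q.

Basis: 1 mol Q initially; let X = conversion of Q. Extent ξ = X.
Species balance: n_Q = 1 − X; n_N = 2X.
n_T = Σnᵢ = 1 + X.
Mole fractions y_i = n_i/n_T; K = p_N^2 / (p_Q) with p_i = y_i·P.
This yields a degree-2 equation in X; solving on (0,1), X = 0.712.

X = 0.712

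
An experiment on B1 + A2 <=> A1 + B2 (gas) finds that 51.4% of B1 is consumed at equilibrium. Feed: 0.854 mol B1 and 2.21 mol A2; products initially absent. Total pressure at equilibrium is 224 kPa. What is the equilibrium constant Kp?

Take 0.854 mol B1 as basis and let X be its fractional conversion, so ξ = 0.854X.
Species balance: n_B1 = 0.854 − 0.854X; n_A2 = 2.21 − 0.854X; n_A1 = 0.854X; n_B2 = 0.854X.
Since Δν = 0, n_T = 3.06 throughout.
At X = 0.514: n_B1 = 0.415, n_A2 = 1.77, n_A1 = 0.439, n_B2 = 0.439, n_T = 3.06.
p_i = (n_i/n_T)·P. Kp = p_A1 p_B2 / (p_B1 p_A2) = 0.262.

Kp = 0.262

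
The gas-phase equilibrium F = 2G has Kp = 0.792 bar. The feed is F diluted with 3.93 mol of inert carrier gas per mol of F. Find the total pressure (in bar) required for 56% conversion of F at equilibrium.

P = 1.53 bar

Take 1 mol F as basis and let X be its fractional conversion, so ξ = X.
Mole table: n_F = 1 − X; n_G = 2X; n_I = 3.93 (inert).
n_T = Σnᵢ = 4.93 + X.
Kp = p_G^2 / (p_F) with p_i = (n_i/n_T)·P.
At X = 0.56: the mole-fraction product g(X) = Π y_i^ν_i = 0.5193. Since Kp = g(X)·P^{1}, P = (Kp/g)^(1/1) = (0.792/0.5193)^(1/1) = 1.53 bar.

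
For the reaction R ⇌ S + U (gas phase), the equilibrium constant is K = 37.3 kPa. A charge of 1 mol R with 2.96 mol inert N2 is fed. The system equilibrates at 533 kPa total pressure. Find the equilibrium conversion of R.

Let X = conversion of R (basis 1 mol R); extent of reaction ξ = X.
Moles: n_R = 1 − X; n_S = X; n_U = X; n_I = 2.96 (inert).
Summing: n_T = 3.96 + X.
With p_i = (n_i/n_T)P, K = p_S p_U / (p_R).
Setting this equal to 37.3 kPa and taking the physical root (0 < X < 1) gives X = 0.421.

X = 0.421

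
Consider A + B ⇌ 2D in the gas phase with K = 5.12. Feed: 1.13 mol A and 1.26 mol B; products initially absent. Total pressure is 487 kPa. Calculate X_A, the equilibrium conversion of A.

Let X = conversion of A (basis 1.13 mol A); extent of reaction ξ = 1.13X.
Species balance: n_A = 1.13 − 1.13X; n_B = 1.26 − 1.13X; n_D = 2.26X.
Since Δν = 0, n_T = 2.39 throughout.
y_i = n_i/n_T, p_i = y_i·P. K = p_D^2 / (p_A p_B).
This yields a degree-2 equation in X; solving on (0,1), X = 0.560.

X = 0.560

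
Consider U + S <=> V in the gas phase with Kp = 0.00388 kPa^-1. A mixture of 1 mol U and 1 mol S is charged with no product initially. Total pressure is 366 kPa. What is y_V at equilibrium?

Let X = conversion of U (basis 1 mol U); extent of reaction ξ = X.
Mole table: n_U = 1 − X; n_S = 1 − X; n_V = X.
Total moles n_T = 2 − X.
Mole fractions y_i = n_i/n_T; Kp = p_V / (p_U p_S) with p_i = y_i·P.
Setting this equal to 0.00388 kPa^-1 and taking the physical root (0 < X < 1) gives X = 0.357.
Then n_V = 0.357, n_T = 1.64, so y_V = 0.217.

y_V = 0.217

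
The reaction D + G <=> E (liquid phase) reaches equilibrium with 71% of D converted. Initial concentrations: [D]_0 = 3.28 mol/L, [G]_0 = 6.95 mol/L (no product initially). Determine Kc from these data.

Kc = 0.53 L/mol

Let X = conversion of D.
Concentrations: [D] = 3.28 − 3.28X; [G] = 6.95 − 3.28X; [E] = 3.28X.
At X = 0.71: [D] = 0.951, [G] = 4.62, [E] = 2.33.
Kc = [E] / ([D] [G]) = 0.53 L/mol.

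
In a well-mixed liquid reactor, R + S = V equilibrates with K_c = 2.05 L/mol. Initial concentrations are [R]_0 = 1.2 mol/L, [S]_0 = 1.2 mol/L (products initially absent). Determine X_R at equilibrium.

X = 0.534

Let X = conversion of R; extent ξ = 1.2·X mol/L.
Concentrations: [R] = 1.2 − 1.2X; [S] = 1.2 − 1.2X; [V] = 1.2X.
K_c = [V] / ([R] [S]).
This equals 2.05 at X = 0.534 (the root in 0 < X < 1).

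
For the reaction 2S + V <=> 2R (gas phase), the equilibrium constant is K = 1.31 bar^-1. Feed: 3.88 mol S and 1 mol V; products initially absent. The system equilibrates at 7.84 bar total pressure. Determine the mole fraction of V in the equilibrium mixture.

Basis: 1 mol V initially; let X = conversion of V. Extent ξ = X.
Moles: n_S = 3.88 − 2X; n_V = 1 − X; n_R = 2X.
n_T = Σnᵢ = 4.88 − X.
With p_i = (n_i/n_T)P, K = p_R^2 / (p_S^2 p_V).
Setting this equal to 1.31 bar^-1 and taking the physical root (0 < X < 1) gives X = 0.802.
Then n_V = 0.198, n_T = 4.08, so y_V = 0.048.

y_V = 0.048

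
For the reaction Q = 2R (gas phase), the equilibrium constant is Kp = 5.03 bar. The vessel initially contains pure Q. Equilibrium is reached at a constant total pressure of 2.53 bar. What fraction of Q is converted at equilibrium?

X = 0.576

Take 1 mol Q as basis and let X be its fractional conversion, so ξ = X.
At extent ξ: n_Q = 1 − X; n_R = 2X.
n_T = Σnᵢ = 1 + X.
Mole fractions y_i = n_i/n_T; Kp = p_R^2 / (p_Q) with p_i = y_i·P.
Setting this equal to 5.03 bar and taking the physical root (0 < X < 1) gives X = 0.576.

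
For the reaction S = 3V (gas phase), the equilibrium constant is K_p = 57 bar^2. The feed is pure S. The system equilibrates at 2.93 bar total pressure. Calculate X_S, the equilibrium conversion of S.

X = 0.735

Let X = conversion of S (basis 1 mol S); extent of reaction ξ = X.
Mole table: n_S = 1 − X; n_V = 3X.
n_T = Σnᵢ = 1 + 2X.
With p_i = (n_i/n_T)P, K_p = p_V^3 / (p_S).
Substituting and setting equal to 57 bar^2 gives a polynomial in X; the root in (0,1) is X = 0.735.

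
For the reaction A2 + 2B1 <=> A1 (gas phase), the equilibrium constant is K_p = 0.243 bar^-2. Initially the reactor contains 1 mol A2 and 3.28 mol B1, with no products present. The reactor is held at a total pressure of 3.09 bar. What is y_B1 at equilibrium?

y_B1 = 0.690

Let X = conversion of A2 (basis 1 mol A2); extent of reaction ξ = X.
Moles: n_A2 = 1 − X; n_B1 = 3.28 − 2X; n_A1 = X.
Total moles n_T = 4.28 − 2X.
With p_i = (n_i/n_T)P, K_p = p_A1 / (p_A2 p_B1^2).
Substituting and setting equal to 0.243 bar^-2 gives a polynomial in X; the root in (0,1) is X = 0.525.
Then n_B1 = 2.23, n_T = 3.23, so y_B1 = 0.690.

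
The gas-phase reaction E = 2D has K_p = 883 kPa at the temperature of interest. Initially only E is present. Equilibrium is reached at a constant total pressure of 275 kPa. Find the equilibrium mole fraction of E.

Let X = conversion of E (basis 1 mol E); extent of reaction ξ = X.
Mole table: n_E = 1 − X; n_D = 2X.
n_T = Σnᵢ = 1 + X.
With p_i = (n_i/n_T)P, K_p = p_D^2 / (p_E).
Setting this equal to 883 kPa and taking the physical root (0 < X < 1) gives X = 0.667.
Then n_E = 0.333, n_T = 1.67, so y_E = 0.200.

y_E = 0.200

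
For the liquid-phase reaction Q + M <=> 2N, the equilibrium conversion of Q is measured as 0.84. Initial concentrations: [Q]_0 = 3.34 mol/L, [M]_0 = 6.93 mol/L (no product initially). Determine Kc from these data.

Kc = 14.3

Let X = conversion of Q.
Concentrations: [Q] = 3.34 − 3.34X; [M] = 6.93 − 3.34X; [N] = 6.68X.
At X = 0.84: [Q] = 0.534, [M] = 4.12, [N] = 5.61.
Kc = [N]^2 / ([Q] [M]) = 14.3.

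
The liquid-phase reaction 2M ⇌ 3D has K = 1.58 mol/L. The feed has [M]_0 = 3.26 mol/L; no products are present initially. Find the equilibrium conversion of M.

Let X = conversion of M; extent ξ = 3.26X/2 mol/L.
Concentrations: [M] = 3.26 − 3.26X; [D] = 4.89X.
K = [D]^3 / ([M]^2).
Equating to 1.58 mol/L: the physical root is X = 0.381.

X = 0.381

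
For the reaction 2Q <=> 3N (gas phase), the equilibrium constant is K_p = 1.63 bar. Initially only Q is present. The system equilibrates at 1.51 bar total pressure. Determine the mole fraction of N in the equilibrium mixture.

y_N = 0.578

Basis: 1 mol Q initially; let X = conversion of Q. Extent ξ = 0.5X.
At extent ξ: n_Q = 1 − X; n_N = 1.5X.
n_T = Σnᵢ = 1 + 0.5X.
y_i = n_i/n_T, p_i = y_i·P. K_p = p_N^3 / (p_Q^2).
This yields a degree-3 equation in X; solving on (0,1), X = 0.477.
Then n_N = 0.715, n_T = 1.24, so y_N = 0.578.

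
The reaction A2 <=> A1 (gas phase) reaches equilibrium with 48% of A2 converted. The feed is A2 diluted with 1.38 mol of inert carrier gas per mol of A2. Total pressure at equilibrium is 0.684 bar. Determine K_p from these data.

Take 1 mol A2 as basis and let X be its fractional conversion, so ξ = X.
At extent ξ: n_A2 = 1 − X; n_A1 = X; n_I = 1.38 (inert).
Since Δν = 0, n_T = 2.38 throughout.
At X = 0.48: n_A2 = 0.52, n_A1 = 0.48, n_T = 2.38.
p_i = (n_i/n_T)·P. K_p = p_A1 / (p_A2) = 0.923.

K_p = 0.923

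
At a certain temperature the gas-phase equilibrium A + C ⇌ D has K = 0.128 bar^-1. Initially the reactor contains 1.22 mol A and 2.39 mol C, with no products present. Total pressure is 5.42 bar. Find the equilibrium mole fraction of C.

y_C = 0.624

Basis: 1.22 mol A initially; let X = conversion of A. Extent ξ = 1.22X.
Species balance: n_A = 1.22 − 1.22X; n_C = 2.39 − 1.22X; n_D = 1.22X.
Total moles n_T = 3.61 − 1.22X.
With p_i = (n_i/n_T)P, K = p_D / (p_A p_C).
This yields a degree-2 equation in X; solving on (0,1), X = 0.302.
Then n_C = 2.02, n_T = 3.24, so y_C = 0.624.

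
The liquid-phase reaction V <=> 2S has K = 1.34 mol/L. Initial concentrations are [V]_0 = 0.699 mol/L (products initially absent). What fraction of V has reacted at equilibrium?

X = 0.493

Let X = conversion of V; extent ξ = 0.699·X mol/L.
Concentrations: [V] = 0.699 − 0.699X; [S] = 1.4X.
K = [S]^2 / ([V]).
Equating to 1.34 mol/L: the physical root is X = 0.493.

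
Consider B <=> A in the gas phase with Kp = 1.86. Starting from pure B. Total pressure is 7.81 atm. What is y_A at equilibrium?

y_A = 0.650

Basis: 1 mol B initially; let X = conversion of B. Extent ξ = X.
Moles: n_B = 1 − X; n_A = X.
n_T stays at 1 (no change in mole number).
Mole fractions y_i = n_i/n_T; Kp = p_A / (p_B) with p_i = y_i·P.
Equating to 1.86 and solving on 0 < X < 1: X = 0.650.
Then n_A = 0.65, n_T = 1, so y_A = 0.650.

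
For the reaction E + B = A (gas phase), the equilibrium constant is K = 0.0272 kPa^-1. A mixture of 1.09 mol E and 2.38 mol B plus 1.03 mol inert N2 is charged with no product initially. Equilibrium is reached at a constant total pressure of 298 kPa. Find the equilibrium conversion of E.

X = 0.773

Take 1.09 mol E as basis and let X be its fractional conversion, so ξ = 1.09X.
Moles: n_E = 1.09 − 1.09X; n_B = 2.38 − 1.09X; n_A = 1.09X; n_I = 1.03 (inert).
Summing: n_T = 4.5 − 1.09X.
Mole fractions y_i = n_i/n_T; K = p_A / (p_E p_B) with p_i = y_i·P.
Equating to 0.0272 kPa^-1 and solving on 0 < X < 1: X = 0.773.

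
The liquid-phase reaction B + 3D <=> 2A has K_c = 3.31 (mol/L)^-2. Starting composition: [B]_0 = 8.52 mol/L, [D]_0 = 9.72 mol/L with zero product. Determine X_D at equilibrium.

Let X = conversion of D; extent ξ = 9.72X/3 mol/L.
Concentrations: [B] = 8.52 − 3.24X; [D] = 9.72 − 9.72X; [A] = 6.48X.
K_c = [A]^2 / ([B] [D]^3).
Solving K_c = 3.31 for X ∈ (0,1): X = 0.877.

X = 0.877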